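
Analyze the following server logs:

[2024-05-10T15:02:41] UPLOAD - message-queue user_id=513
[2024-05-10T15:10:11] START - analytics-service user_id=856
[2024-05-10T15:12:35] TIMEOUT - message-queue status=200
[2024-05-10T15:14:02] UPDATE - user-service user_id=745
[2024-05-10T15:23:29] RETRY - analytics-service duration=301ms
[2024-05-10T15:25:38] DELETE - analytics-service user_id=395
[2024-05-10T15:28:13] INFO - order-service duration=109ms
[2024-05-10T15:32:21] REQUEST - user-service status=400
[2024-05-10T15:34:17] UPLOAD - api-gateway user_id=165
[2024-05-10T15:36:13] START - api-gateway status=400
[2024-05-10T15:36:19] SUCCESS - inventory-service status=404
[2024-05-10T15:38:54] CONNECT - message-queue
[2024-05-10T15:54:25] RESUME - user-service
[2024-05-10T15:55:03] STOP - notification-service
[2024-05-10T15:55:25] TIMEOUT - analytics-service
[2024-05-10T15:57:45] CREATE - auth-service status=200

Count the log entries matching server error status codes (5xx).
0

To find matching entries:

1. Pattern to match: server error status codes (5xx)
2. Scan each log entry for the pattern
3. Count matches: 0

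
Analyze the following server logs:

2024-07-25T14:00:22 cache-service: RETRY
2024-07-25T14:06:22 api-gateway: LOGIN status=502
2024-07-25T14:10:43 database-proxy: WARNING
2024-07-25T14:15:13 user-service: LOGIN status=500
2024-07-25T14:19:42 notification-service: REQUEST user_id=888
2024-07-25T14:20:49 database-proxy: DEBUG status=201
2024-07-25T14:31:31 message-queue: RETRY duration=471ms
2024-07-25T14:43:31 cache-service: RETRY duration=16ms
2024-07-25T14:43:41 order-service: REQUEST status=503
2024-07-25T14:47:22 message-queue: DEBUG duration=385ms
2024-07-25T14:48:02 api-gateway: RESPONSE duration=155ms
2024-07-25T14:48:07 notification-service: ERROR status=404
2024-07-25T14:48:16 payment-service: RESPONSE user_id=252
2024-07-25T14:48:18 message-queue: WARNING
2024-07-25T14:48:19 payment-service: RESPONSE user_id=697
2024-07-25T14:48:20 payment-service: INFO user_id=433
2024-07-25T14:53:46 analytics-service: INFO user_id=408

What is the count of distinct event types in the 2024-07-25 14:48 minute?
4

To count unique event types:

1. Filter events in the minute starting at 2024-07-25 14:48
2. Extract event types from matching entries
3. Count unique types: 4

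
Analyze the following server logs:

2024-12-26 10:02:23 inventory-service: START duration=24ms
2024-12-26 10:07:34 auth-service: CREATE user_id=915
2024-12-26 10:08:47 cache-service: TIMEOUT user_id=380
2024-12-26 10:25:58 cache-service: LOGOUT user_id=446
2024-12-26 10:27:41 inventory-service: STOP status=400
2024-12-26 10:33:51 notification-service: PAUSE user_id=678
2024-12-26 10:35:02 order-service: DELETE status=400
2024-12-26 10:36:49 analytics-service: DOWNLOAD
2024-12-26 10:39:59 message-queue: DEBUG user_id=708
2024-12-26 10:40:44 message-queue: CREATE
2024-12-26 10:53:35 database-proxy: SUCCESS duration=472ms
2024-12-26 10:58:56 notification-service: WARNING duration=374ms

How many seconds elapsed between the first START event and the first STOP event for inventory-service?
1518

To find the time between events:

1. Locate the first START event for inventory-service: 2024-12-26 10:02:23
2. Locate the first STOP event for inventory-service: 2024-12-26 10:27:41
3. Calculate the difference: 2024-12-26 10:27:41 - 2024-12-26 10:02:23 = 1518 seconds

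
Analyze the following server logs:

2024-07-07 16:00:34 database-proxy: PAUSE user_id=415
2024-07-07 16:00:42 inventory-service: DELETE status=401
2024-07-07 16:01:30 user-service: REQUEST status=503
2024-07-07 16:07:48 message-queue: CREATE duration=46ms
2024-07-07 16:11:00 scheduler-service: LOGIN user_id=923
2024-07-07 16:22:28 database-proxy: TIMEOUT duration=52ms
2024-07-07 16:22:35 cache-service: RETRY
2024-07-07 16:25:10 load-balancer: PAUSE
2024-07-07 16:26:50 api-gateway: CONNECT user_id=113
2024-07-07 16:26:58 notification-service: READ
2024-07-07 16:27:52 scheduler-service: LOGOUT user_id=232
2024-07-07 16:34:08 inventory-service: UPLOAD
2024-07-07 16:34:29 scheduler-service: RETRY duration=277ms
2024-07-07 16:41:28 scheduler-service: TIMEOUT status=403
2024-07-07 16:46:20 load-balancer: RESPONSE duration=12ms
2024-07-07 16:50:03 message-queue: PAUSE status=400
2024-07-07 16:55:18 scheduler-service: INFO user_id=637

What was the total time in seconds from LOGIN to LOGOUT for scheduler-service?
1012

To calculate state duration:

1. Find LOGIN event for scheduler-service: 2024-07-07 16:11:00
2. Find LOGOUT event for scheduler-service: 2024-07-07 16:27:52
3. Calculate duration: 2024-07-07 16:27:52 - 2024-07-07 16:11:00 = 1012 seconds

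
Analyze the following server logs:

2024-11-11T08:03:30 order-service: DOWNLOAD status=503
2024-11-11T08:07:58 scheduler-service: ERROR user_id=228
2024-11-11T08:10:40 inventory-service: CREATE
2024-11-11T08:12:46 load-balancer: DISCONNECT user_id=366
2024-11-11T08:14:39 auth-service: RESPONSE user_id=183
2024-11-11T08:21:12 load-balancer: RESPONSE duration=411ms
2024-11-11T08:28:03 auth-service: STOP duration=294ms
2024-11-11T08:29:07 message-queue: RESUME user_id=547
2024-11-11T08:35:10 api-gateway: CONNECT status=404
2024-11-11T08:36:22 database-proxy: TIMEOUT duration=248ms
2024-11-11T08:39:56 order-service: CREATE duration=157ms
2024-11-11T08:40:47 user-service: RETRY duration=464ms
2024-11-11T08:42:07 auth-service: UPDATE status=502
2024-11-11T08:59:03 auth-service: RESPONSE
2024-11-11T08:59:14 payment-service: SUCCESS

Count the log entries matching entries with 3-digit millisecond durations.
5

To find matching entries:

1. Pattern to match: entries with 3-digit millisecond durations
2. Scan each log entry for the pattern
3. Count matches: 5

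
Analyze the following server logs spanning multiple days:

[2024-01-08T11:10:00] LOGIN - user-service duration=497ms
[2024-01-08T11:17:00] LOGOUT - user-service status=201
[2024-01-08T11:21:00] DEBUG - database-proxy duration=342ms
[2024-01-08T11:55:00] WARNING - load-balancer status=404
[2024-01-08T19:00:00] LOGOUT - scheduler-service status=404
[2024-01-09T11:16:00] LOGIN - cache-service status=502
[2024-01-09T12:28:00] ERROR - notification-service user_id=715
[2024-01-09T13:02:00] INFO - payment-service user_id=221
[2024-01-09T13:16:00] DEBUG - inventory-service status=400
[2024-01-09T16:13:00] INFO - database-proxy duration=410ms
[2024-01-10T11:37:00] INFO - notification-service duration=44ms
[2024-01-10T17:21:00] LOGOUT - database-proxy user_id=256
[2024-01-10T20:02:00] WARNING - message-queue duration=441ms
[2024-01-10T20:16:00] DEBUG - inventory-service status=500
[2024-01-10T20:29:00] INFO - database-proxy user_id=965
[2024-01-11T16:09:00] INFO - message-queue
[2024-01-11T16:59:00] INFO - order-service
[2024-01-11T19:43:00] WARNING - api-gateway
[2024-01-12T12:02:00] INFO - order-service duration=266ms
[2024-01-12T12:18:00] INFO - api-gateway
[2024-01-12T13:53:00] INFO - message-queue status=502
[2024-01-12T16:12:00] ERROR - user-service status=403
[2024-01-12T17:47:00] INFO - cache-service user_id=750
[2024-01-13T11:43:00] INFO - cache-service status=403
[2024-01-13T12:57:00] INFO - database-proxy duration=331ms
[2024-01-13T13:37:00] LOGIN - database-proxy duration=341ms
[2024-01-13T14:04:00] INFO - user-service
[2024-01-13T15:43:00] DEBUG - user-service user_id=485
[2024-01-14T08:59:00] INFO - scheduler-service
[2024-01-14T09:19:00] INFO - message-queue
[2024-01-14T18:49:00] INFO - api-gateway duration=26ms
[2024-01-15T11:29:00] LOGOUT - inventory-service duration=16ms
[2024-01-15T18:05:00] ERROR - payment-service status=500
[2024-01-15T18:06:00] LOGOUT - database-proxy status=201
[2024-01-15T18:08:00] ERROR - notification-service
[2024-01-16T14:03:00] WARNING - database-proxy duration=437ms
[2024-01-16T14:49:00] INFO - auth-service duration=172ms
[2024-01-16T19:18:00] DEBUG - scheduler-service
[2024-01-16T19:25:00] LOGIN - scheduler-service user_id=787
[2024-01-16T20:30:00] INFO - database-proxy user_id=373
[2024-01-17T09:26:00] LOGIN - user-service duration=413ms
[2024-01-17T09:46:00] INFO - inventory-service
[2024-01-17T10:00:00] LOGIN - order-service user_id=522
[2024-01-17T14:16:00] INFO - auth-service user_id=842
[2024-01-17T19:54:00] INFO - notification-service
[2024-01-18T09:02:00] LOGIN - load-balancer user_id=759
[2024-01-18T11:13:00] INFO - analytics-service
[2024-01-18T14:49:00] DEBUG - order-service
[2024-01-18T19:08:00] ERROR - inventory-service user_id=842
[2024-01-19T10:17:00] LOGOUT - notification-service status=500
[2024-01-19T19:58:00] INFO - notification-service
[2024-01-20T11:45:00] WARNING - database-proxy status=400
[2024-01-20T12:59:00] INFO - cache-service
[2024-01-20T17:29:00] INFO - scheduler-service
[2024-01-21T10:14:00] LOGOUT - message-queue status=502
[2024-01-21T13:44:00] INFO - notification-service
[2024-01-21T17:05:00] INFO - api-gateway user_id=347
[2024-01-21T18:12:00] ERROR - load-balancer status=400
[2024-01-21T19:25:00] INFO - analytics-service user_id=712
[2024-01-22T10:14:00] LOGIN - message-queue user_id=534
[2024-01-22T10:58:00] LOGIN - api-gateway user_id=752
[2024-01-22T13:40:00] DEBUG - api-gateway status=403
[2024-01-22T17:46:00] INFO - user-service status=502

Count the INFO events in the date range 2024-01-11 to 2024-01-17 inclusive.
17

To filter by date range:

1. Date range: 2024-01-11 through 2024-01-17, both dates inclusive
2. Filter for INFO events whose date falls in this range
3. Count matching events: 17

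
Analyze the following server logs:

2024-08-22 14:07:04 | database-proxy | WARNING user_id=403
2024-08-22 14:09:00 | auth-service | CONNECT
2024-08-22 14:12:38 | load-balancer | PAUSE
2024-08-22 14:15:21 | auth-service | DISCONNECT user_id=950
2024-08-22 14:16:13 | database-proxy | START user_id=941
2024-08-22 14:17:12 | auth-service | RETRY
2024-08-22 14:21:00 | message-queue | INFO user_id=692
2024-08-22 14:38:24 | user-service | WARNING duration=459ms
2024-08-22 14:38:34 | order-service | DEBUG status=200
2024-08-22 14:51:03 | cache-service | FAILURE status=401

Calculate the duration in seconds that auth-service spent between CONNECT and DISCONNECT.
381

To calculate state duration:

1. Find CONNECT event for auth-service: 2024-08-22 14:09:00
2. Find DISCONNECT event for auth-service: 2024-08-22 14:15:21
3. Calculate duration: 2024-08-22 14:15:21 - 2024-08-22 14:09:00 = 381 seconds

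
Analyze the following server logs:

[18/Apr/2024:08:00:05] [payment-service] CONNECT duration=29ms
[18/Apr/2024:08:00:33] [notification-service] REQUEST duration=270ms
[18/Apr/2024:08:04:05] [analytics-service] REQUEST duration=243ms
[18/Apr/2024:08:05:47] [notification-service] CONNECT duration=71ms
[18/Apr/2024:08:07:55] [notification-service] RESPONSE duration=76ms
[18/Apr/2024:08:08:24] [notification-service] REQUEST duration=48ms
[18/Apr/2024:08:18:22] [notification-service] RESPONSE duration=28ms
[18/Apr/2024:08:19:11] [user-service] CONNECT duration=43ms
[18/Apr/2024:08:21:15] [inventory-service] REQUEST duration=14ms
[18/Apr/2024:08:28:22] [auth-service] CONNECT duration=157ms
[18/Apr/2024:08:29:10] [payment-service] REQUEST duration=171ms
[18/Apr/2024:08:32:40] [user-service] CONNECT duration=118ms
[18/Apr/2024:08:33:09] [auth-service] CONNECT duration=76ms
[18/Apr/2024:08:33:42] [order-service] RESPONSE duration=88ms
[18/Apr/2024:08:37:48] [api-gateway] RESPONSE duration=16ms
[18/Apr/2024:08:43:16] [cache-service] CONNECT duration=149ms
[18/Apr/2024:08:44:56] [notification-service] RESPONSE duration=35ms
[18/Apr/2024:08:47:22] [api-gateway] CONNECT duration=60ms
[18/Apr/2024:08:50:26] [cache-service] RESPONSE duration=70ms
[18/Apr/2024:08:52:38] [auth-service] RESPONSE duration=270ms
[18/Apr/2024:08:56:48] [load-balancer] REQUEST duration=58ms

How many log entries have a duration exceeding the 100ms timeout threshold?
7

To count timeouts:

1. Threshold: 100ms
2. Extract duration from each log entry
3. Count entries where duration > 100
4. Timeout count: 7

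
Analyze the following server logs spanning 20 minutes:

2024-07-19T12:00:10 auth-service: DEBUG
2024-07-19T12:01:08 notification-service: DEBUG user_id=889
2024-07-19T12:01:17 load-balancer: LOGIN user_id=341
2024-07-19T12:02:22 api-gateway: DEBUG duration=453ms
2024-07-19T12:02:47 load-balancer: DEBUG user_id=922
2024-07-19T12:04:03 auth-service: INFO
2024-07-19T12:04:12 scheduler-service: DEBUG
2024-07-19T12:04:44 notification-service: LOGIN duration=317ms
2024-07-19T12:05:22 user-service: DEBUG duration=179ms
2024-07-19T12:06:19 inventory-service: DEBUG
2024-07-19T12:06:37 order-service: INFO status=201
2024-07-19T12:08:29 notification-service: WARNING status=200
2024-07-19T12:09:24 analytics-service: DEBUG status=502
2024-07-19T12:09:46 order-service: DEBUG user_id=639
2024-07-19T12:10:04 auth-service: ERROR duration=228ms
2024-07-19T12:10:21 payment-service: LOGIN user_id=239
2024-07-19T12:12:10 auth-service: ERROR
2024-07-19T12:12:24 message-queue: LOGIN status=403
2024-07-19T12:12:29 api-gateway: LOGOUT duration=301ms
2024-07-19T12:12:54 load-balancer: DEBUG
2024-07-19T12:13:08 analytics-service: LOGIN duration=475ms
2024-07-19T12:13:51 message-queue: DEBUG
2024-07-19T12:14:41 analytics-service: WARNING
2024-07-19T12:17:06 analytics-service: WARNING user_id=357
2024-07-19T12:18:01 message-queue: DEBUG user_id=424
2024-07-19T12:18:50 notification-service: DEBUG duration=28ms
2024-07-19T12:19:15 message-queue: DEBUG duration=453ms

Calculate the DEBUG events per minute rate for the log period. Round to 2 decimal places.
0.7

To calculate the rate:

1. Count total DEBUG events: 14
2. Total time period: 20 minutes
3. Rate = 14 / 20 = 0.7 events per minute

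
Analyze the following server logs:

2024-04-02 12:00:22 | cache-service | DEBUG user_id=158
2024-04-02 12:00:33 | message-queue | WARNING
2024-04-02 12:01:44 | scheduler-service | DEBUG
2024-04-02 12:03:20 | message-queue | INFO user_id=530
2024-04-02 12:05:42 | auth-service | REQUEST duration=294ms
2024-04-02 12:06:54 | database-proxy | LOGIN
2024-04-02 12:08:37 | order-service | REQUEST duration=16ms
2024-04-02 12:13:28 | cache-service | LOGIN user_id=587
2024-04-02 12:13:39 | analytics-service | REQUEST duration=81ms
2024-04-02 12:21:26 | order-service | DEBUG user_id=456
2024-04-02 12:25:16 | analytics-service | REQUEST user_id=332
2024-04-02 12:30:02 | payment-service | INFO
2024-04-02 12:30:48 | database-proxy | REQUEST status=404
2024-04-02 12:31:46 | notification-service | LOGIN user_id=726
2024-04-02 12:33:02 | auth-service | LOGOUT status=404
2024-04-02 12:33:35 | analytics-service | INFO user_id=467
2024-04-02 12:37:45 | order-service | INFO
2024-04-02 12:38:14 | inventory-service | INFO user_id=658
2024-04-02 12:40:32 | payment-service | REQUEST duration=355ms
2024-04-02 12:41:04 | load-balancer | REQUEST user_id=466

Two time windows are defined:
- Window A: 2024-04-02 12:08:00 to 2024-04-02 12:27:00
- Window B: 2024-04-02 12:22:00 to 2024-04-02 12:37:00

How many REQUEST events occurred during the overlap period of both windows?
1

To find overlap events:

1. Window A: 2024-04-02 12:08:00 to 2024-04-02 12:27:00
2. Window B: 2024-04-02 12:22:00 to 2024-04-02 12:37:00
3. Overlap period: 2024-04-02 12:22:00 to 2024-04-02 12:27:00
4. Count REQUEST events in overlap: 1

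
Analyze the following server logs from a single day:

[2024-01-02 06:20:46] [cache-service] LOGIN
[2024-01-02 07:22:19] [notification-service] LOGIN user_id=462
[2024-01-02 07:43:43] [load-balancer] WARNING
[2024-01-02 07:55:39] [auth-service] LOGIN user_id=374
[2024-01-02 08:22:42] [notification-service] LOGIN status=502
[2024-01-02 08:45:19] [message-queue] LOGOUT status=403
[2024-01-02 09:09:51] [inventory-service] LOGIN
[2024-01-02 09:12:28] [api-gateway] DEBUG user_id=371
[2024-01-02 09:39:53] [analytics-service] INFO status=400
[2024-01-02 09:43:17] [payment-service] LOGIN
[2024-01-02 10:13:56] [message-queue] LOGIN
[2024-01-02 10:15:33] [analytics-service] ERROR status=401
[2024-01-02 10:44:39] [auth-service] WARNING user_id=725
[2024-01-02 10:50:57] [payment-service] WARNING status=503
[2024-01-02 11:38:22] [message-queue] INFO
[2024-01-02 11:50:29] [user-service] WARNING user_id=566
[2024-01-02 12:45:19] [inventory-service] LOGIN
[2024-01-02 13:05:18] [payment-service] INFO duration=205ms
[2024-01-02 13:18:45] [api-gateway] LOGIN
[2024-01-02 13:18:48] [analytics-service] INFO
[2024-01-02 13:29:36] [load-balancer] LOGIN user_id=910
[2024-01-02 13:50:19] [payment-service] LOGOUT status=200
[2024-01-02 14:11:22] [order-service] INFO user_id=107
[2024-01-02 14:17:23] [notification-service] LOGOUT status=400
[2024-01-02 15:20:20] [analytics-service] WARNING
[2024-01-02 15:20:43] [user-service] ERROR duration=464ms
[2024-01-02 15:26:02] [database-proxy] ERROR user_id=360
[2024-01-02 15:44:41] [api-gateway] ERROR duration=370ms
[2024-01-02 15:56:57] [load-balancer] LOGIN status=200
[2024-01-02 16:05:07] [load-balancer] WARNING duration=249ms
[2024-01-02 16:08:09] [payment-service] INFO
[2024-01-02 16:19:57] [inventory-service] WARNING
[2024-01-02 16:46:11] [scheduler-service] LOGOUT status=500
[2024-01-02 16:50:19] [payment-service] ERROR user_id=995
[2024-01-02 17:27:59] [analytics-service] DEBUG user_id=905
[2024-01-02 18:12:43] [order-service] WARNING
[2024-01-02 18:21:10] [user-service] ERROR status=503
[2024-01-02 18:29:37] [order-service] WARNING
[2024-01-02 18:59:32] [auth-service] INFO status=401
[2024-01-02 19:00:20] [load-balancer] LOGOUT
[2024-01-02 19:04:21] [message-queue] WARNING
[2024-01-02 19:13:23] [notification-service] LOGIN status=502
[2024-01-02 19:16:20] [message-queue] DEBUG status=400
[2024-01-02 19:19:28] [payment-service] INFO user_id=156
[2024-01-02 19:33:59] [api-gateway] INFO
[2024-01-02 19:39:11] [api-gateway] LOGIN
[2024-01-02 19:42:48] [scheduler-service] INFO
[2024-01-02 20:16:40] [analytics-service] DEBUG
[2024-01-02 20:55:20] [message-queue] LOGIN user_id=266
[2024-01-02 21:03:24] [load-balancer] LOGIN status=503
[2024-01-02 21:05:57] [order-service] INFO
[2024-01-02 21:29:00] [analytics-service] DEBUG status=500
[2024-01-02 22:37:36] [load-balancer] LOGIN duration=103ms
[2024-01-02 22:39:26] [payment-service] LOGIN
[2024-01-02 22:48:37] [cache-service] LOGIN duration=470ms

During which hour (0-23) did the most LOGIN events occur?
22

To find the peak hour:

1. Group all LOGIN events by hour
2. Count events in each hour
3. Find hour with maximum count
4. Peak hour: 22 (with 3 events)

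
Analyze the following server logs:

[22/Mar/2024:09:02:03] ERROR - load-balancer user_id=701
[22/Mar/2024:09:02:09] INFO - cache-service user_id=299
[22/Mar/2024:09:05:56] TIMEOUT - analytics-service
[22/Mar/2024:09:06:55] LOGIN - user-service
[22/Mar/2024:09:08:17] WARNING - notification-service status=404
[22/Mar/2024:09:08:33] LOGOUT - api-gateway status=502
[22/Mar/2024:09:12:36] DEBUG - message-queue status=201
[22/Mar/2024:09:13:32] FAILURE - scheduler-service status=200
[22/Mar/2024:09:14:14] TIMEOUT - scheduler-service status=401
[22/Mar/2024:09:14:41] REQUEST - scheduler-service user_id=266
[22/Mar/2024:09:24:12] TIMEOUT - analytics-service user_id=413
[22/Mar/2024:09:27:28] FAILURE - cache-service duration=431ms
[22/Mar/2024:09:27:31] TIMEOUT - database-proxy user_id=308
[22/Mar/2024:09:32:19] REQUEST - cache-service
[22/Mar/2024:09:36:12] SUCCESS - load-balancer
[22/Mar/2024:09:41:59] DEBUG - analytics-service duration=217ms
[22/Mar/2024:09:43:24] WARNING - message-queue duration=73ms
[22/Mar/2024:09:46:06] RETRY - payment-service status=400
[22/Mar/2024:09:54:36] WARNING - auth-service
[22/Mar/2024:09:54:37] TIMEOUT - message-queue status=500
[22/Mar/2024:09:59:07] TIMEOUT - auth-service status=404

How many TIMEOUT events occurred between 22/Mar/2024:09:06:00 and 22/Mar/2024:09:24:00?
1

To count events in the time window:

1. Window boundaries: 22/Mar/2024:09:06:00 to 22/Mar/2024:09:24:00
2. Filter for TIMEOUT events within this window
3. Count matching events: 1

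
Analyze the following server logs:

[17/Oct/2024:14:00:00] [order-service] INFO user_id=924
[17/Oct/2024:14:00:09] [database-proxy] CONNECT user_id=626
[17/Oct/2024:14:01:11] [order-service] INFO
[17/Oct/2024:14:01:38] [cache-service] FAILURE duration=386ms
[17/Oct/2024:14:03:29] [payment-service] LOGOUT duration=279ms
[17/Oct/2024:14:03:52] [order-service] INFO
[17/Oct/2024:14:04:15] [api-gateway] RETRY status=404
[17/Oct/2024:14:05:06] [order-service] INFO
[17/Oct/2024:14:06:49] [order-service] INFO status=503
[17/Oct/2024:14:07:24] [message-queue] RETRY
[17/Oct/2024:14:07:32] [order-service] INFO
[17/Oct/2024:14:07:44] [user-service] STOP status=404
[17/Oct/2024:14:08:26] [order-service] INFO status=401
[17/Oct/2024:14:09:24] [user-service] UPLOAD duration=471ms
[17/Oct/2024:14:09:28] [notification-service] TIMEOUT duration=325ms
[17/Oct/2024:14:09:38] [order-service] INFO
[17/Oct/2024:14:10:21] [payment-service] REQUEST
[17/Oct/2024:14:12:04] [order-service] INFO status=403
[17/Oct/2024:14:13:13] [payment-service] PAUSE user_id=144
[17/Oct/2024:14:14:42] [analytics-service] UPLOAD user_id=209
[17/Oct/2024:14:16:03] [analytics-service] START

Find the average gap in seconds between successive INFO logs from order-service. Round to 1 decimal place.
90.5

To calculate average interval:

1. Find all INFO events for order-service in order
2. Calculate time gaps between consecutive events
3. Compute mean of gaps: 724 / 8 = 90.5 seconds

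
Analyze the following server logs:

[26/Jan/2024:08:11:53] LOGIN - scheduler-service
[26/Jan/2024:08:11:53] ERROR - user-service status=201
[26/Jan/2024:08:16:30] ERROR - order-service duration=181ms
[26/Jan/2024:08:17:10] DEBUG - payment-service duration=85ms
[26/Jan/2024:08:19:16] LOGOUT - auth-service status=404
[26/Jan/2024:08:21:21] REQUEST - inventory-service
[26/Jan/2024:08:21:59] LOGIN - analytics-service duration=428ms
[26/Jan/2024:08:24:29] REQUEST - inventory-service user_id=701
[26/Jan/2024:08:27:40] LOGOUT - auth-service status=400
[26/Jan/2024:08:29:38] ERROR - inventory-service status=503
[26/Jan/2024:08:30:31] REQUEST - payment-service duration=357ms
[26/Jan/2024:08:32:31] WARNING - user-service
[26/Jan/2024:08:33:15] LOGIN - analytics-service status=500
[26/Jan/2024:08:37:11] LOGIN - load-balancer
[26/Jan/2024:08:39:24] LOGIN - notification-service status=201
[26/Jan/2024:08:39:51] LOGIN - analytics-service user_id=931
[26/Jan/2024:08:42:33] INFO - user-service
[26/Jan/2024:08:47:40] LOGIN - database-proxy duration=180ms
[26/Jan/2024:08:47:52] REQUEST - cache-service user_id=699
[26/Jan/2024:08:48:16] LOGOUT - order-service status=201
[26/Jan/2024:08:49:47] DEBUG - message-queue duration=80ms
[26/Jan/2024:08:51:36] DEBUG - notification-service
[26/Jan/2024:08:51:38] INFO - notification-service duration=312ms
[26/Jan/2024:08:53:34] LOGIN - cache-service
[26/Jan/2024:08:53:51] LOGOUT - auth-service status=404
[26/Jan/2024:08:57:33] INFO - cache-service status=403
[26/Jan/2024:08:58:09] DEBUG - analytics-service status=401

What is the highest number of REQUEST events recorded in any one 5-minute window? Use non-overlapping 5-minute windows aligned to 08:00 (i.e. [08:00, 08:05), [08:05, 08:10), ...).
2

To find the burst window:

1. Divide the log period into non-overlapping 5-minute windows starting at 08:00
2. Count REQUEST events in each window
3. Find the window with maximum count
4. Maximum events in a window: 2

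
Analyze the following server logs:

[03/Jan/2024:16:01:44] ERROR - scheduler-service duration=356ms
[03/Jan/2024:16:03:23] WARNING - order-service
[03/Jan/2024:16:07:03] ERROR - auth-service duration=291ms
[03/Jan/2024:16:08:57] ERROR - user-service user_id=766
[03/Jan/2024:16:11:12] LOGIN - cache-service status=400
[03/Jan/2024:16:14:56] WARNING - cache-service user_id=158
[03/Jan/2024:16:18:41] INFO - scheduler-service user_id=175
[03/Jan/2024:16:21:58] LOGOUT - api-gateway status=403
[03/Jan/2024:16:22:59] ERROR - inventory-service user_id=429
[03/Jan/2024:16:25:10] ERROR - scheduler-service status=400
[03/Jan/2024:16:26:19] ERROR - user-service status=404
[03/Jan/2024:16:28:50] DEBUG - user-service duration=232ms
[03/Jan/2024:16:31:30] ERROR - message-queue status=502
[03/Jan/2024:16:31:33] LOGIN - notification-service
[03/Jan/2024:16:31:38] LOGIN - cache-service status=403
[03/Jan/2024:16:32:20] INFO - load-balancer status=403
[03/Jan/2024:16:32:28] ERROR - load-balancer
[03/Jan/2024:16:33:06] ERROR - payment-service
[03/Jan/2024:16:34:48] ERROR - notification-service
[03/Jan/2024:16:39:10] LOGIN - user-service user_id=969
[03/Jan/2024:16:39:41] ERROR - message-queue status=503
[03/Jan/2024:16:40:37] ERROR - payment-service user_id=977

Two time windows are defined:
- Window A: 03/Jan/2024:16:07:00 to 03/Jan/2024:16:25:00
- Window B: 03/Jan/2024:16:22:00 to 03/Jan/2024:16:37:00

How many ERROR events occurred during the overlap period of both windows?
1

To find overlap events:

1. Window A: 03/Jan/2024:16:07:00 to 03/Jan/2024:16:25:00
2. Window B: 03/Jan/2024:16:22:00 to 03/Jan/2024:16:37:00
3. Overlap period: 03/Jan/2024:16:22:00 to 03/Jan/2024:16:25:00
4. Count ERROR events in overlap: 1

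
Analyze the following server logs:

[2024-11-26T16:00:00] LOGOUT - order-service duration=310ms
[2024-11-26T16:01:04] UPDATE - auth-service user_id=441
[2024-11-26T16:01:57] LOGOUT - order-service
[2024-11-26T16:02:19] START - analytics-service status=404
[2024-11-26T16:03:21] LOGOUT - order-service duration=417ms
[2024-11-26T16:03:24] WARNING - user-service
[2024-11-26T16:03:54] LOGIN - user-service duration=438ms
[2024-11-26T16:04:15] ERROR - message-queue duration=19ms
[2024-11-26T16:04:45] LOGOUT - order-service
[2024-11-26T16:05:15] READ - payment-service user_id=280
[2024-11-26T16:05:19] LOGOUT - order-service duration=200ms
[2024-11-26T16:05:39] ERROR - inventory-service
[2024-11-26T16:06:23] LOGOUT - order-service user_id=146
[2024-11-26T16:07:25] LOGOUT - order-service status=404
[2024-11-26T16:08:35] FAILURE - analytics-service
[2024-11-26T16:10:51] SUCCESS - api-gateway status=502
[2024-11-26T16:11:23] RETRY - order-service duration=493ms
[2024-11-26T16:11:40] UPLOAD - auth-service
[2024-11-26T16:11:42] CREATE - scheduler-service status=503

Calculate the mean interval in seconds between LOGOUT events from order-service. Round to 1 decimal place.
74.2

To calculate average interval:

1. Find all LOGOUT events for order-service in order
2. Calculate time gaps between consecutive events
3. Compute mean of gaps: 445 / 6 = 74.2 seconds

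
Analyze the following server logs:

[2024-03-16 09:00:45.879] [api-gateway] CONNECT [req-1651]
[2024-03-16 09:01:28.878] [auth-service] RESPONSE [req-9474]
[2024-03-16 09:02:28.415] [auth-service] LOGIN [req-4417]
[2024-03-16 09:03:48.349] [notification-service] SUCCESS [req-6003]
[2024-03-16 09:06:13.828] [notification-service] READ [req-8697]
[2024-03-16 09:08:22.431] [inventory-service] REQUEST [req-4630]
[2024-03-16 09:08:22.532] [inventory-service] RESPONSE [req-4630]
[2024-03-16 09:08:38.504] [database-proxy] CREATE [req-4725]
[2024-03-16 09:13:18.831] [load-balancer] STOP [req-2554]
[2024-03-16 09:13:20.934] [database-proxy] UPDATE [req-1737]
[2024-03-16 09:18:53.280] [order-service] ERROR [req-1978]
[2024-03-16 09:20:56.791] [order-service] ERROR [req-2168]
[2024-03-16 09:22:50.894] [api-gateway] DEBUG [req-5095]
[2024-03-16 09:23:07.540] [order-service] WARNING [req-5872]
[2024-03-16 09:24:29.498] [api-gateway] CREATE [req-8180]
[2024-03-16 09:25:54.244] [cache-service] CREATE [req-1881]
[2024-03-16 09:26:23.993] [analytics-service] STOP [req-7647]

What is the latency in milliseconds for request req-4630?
101

To calculate latency:

1. Find REQUEST with id req-4630: 2024-03-16 09:08:22.431
2. Find RESPONSE with id req-4630: 2024-03-16 09:08:22.532
3. Latency: 2024-03-16 09:08:22.532 - 2024-03-16 09:08:22.431 = 101ms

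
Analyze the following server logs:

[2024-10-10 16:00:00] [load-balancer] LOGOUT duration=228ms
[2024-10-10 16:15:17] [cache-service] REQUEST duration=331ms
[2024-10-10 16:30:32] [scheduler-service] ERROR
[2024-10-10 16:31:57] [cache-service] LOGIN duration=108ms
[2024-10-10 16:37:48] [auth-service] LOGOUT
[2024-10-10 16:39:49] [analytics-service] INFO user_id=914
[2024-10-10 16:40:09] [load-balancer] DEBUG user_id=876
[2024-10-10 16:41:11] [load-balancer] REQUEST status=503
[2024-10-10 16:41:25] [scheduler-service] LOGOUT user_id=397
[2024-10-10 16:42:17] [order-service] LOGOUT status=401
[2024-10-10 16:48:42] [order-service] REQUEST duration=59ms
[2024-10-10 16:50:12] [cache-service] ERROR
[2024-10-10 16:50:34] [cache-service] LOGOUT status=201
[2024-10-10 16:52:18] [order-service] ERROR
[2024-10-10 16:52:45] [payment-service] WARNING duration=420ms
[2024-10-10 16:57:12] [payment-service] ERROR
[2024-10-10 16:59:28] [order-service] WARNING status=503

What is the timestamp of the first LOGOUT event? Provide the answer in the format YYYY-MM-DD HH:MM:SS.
2024-10-10 16:00:00

To find the first event:

1. Filter for all LOGOUT events
2. Sort by timestamp
3. Select the first one
4. Timestamp: 2024-10-10 16:00:00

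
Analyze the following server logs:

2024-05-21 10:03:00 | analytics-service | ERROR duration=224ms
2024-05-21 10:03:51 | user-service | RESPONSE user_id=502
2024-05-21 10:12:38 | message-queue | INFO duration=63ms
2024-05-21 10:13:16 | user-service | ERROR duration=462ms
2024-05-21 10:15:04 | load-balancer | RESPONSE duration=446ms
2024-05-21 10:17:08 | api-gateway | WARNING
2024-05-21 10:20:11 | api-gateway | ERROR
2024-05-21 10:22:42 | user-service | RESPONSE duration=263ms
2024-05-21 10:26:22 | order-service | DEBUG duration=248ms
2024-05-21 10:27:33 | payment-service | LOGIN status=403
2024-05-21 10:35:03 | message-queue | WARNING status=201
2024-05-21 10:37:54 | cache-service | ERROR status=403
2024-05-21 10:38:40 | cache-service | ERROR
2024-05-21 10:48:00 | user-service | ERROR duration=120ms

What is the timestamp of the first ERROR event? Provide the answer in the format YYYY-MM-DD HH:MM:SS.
2024-05-21 10:03:00

To find the first event:

1. Filter for all ERROR events
2. Sort by timestamp
3. Select the first one
4. Timestamp: 2024-05-21 10:03:00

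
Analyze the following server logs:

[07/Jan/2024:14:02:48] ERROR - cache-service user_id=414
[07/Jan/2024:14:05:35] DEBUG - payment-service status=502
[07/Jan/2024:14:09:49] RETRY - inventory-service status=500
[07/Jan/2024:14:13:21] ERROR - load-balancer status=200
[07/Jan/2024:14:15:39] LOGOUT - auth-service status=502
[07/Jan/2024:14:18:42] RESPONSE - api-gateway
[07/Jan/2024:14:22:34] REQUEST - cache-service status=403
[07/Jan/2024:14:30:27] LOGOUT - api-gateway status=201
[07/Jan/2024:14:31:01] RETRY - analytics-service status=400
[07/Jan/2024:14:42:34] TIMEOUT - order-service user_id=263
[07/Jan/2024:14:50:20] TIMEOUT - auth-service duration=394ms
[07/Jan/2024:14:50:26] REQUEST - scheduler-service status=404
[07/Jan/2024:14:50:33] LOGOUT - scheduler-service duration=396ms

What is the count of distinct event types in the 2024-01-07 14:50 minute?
3

To count unique event types:

1. Filter events in the minute starting at 2024-01-07 14:50
2. Extract event types from matching entries
3. Count unique types: 3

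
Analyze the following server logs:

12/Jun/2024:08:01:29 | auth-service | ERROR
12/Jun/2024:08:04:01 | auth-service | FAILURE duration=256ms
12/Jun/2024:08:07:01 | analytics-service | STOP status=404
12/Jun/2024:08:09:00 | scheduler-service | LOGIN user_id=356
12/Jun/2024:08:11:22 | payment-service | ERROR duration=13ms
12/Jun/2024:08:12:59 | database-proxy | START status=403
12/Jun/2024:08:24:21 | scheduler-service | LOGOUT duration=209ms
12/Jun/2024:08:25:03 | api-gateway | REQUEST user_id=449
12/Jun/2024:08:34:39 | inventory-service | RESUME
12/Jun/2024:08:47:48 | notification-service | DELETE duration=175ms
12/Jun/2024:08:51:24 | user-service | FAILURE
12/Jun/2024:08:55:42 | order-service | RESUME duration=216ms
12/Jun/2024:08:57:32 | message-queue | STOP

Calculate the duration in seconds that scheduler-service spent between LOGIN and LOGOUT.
921

To calculate state duration:

1. Find LOGIN event for scheduler-service: 12/Jun/2024:08:09:00
2. Find LOGOUT event for scheduler-service: 12/Jun/2024:08:24:21
3. Calculate duration: 12/Jun/2024:08:24:21 - 12/Jun/2024:08:09:00 = 921 seconds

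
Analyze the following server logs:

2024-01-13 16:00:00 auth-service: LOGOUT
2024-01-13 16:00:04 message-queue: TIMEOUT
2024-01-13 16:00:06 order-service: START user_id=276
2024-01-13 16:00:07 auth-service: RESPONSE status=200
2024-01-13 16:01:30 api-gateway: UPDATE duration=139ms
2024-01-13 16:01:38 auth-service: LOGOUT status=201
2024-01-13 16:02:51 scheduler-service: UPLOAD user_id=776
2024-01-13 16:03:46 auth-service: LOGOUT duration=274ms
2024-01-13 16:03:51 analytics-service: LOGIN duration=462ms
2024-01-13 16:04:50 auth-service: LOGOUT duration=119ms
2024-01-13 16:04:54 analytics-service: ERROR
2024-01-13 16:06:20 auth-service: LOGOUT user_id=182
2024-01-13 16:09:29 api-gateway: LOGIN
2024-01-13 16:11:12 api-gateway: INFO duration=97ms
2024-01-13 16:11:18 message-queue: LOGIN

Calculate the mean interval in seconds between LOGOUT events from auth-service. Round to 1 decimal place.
95.0

To calculate average interval:

1. Find all LOGOUT events for auth-service in order
2. Calculate time gaps between consecutive events
3. Compute mean of gaps: 380 / 4 = 95.0 seconds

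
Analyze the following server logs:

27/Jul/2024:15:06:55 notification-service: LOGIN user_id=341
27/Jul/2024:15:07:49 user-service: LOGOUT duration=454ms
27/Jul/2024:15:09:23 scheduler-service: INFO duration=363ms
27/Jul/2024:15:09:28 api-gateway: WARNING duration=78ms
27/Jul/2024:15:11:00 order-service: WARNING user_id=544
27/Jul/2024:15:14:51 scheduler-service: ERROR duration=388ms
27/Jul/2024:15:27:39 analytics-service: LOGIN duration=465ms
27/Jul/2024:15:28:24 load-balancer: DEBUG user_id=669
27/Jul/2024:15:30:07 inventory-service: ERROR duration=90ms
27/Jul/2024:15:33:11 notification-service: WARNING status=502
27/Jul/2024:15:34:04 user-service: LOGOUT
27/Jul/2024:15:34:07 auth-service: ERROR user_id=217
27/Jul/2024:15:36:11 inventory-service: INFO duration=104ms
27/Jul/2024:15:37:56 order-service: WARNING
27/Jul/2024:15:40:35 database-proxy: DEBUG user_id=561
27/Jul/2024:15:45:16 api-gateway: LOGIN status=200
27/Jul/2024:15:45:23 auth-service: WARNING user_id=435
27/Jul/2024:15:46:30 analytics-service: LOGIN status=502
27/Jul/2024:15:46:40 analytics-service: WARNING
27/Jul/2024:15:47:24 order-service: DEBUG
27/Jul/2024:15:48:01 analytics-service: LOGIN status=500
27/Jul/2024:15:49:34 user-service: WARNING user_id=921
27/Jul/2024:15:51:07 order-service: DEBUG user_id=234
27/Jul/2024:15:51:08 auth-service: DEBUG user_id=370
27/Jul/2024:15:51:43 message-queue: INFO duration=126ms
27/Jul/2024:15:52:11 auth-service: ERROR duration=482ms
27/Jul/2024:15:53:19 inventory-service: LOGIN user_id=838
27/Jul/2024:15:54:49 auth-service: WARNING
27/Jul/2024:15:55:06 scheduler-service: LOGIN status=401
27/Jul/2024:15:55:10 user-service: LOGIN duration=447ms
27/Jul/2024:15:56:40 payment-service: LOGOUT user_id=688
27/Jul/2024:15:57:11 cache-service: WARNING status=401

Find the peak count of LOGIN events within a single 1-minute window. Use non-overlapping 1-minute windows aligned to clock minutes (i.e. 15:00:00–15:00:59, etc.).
2

To find the burst window:

1. Divide the log period into non-overlapping 1-minute windows starting at 15:00
2. Count LOGIN events in each window
3. Find the window with maximum count
4. Maximum events in a window: 2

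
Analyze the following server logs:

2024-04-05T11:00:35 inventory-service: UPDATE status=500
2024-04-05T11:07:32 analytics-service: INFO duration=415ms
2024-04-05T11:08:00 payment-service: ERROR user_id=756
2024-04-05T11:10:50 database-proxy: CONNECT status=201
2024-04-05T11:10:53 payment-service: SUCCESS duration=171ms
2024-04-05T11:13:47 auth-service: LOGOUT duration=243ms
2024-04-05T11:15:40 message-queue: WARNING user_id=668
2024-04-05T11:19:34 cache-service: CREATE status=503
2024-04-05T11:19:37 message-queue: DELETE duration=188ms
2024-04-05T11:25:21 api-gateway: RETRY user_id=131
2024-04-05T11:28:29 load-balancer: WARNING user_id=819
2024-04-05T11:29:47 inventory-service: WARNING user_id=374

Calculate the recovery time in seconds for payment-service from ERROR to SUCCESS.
173

To calculate recovery time:

1. Find ERROR event for payment-service: 2024-04-05T11:08:00
2. Find next SUCCESS event for payment-service: 2024-04-05T11:10:53
3. Recovery time: 2024-04-05T11:10:53 - 2024-04-05T11:08:00 = 173 seconds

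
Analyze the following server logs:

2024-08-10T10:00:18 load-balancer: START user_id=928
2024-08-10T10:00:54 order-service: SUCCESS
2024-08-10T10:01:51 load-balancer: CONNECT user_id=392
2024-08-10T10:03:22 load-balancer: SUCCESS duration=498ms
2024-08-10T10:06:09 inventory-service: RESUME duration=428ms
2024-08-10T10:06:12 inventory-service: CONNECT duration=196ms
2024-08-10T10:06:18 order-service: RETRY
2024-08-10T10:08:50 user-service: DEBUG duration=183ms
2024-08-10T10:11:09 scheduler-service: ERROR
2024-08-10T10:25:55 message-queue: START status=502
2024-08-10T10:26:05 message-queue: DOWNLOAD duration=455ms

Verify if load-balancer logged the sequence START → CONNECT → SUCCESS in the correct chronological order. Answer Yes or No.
Yes

To verify sequence order:

1. Find all events in sequence START → CONNECT → SUCCESS for load-balancer
2. Extract their timestamps
3. Check if timestamps are in ascending order
4. Result: Yes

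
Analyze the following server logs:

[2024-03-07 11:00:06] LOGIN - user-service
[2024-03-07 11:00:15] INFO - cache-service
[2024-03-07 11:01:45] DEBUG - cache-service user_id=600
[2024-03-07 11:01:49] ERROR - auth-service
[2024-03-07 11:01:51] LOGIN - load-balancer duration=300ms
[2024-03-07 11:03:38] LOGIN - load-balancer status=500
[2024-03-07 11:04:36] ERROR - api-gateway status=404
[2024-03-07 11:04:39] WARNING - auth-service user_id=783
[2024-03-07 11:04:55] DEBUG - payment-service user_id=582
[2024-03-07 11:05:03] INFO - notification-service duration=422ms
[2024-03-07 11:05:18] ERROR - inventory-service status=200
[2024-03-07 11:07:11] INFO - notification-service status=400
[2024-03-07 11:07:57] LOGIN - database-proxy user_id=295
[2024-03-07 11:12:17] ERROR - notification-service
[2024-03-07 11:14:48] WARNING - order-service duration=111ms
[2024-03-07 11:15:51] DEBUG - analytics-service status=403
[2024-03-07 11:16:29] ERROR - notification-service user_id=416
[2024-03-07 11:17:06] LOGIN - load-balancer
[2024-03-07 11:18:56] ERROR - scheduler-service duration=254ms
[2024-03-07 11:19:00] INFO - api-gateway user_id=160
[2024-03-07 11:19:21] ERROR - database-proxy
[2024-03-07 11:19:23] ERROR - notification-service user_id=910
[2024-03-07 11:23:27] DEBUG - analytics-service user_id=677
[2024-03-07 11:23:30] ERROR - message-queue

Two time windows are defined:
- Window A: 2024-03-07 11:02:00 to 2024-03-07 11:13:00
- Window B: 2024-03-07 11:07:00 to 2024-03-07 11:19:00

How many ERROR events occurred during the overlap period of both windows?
1

To find overlap events:

1. Window A: 2024-03-07 11:02:00 to 2024-03-07 11:13:00
2. Window B: 2024-03-07 11:07:00 to 2024-03-07 11:19:00
3. Overlap period: 2024-03-07 11:07:00 to 2024-03-07 11:13:00
4. Count ERROR events in overlap: 1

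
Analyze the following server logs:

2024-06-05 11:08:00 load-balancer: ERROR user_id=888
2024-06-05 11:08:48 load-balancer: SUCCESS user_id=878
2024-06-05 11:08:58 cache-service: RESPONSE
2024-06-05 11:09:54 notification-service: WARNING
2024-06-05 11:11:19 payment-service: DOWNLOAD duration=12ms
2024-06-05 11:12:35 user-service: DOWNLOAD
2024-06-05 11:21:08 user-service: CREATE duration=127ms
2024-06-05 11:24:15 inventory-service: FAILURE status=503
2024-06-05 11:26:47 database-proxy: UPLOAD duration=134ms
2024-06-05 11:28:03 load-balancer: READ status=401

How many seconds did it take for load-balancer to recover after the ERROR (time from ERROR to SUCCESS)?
48

To calculate recovery time:

1. Find ERROR event for load-balancer: 2024-06-05 11:08:00
2. Find next SUCCESS event for load-balancer: 2024-06-05 11:08:48
3. Recovery time: 2024-06-05 11:08:48 - 2024-06-05 11:08:00 = 48 seconds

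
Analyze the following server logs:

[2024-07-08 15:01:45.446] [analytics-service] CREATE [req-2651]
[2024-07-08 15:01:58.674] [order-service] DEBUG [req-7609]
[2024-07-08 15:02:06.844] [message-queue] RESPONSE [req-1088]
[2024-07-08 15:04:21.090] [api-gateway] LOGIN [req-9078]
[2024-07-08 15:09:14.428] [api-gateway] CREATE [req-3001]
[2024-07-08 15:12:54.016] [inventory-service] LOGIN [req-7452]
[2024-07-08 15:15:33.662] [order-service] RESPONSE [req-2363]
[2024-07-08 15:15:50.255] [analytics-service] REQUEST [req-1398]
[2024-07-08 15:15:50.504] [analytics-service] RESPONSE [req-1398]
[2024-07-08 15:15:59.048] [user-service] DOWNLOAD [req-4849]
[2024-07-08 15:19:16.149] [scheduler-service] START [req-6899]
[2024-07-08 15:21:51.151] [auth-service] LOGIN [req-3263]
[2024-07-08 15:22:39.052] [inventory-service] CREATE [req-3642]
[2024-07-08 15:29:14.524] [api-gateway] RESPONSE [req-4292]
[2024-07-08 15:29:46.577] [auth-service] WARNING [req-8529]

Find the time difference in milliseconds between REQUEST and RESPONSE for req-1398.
249

To calculate latency:

1. Find REQUEST with id req-1398: 2024-07-08 15:15:50.255
2. Find RESPONSE with id req-1398: 2024-07-08 15:15:50.504
3. Latency: 2024-07-08 15:15:50.504 - 2024-07-08 15:15:50.255 = 249ms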